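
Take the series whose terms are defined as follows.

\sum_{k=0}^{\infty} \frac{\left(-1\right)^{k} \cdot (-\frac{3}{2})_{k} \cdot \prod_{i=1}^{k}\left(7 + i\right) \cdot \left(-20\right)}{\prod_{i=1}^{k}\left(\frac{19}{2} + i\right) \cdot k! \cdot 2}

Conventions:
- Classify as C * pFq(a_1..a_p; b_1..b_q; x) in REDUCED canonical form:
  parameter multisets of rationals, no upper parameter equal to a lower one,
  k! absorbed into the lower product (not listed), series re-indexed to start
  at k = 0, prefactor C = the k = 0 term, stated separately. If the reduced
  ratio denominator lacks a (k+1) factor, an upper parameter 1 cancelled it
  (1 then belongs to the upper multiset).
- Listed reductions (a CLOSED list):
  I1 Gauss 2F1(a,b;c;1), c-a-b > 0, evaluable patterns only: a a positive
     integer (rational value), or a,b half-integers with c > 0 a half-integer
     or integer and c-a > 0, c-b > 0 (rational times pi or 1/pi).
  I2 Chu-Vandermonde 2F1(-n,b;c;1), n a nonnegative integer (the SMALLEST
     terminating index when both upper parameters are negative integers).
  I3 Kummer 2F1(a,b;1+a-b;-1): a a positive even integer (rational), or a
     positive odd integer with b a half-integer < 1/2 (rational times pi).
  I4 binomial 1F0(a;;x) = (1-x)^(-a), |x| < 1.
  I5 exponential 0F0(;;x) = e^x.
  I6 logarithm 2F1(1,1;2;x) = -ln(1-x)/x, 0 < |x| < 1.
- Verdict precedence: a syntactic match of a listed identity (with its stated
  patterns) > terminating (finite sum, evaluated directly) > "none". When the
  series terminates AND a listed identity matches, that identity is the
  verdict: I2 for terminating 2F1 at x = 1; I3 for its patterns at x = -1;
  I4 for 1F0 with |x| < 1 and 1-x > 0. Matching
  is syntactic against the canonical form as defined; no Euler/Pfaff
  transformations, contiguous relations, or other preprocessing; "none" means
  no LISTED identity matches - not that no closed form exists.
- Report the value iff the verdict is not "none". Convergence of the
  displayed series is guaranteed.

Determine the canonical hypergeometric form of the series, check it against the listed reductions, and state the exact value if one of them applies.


Key step: t_0 = -10 here, and the constant factors (prefactor -10) combine into one prefactor.
Consecutive-term ratio: r(k) = -1 * (k-\frac{3}{2}) (k+8) / [(k+\frac{21}{2}) (k+1)] - poly over poly, x = -1 from leading terms; C = -10 at k = 0.

With C = -10: the canonical form is 2F1(-\frac{3}{2}, 8; \frac{21}{2}; -1). Verdict (x = -1): Kummer's theorem (I3) applies (x = -1; c = \frac{21}{2} equals 1+a-b for upper {-\frac{3}{2}, 8}: listed pattern). Hence: -\frac{20995}{896}.


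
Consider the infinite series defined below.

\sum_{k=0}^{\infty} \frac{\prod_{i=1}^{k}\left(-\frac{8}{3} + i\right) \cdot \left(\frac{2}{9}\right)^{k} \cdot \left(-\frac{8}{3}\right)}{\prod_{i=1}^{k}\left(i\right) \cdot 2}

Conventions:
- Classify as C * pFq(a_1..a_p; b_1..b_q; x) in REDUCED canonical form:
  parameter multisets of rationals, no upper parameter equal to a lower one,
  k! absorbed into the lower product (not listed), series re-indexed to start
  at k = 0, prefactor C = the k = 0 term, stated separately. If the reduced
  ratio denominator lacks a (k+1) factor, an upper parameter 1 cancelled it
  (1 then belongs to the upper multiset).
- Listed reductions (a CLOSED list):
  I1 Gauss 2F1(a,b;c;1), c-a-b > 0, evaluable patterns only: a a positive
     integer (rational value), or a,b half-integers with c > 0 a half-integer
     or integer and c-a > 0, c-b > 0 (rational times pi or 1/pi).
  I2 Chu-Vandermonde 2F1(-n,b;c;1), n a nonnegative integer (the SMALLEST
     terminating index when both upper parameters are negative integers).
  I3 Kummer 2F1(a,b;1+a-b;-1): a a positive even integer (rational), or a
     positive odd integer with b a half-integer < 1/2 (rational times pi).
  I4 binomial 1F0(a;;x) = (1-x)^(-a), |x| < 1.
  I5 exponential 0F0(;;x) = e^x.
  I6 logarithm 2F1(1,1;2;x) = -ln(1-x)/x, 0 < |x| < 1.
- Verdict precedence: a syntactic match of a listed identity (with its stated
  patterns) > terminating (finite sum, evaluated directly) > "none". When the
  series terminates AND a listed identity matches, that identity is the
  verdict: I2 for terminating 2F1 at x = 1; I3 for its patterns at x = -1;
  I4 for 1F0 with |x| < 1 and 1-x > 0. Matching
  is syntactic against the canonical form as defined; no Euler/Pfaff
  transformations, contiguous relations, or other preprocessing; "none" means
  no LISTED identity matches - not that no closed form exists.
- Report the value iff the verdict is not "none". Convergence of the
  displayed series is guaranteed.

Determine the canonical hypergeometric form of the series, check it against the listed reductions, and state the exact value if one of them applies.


Canonical form: C = -\frac{4}{3} times 1F0 with upper {-\frac{5}{3}}, lower {-}, x = \frac{2}{9}. Verdict at x = \frac{2}{9}: binomial (I4) matches (the 1F0 binomial series: exponent 5/3, x = \frac{2}{9}). Sum: \left(-\frac{4}{3}\right) \cdot \left(\frac{7}{9}\right)^{\frac{5}{3}}.

First insight: from the first term -\frac{4}{3}: the running product (prefactor -4/3) telescopes to a rising factorial.
Adjacent-term ratio: r(k) = \frac{2}{9} * (k-\frac{5}{3}) / [(k+1)] - poly over poly, x = \frac{2}{9} from leading terms; C = -\frac{4}{3} at k = 0.


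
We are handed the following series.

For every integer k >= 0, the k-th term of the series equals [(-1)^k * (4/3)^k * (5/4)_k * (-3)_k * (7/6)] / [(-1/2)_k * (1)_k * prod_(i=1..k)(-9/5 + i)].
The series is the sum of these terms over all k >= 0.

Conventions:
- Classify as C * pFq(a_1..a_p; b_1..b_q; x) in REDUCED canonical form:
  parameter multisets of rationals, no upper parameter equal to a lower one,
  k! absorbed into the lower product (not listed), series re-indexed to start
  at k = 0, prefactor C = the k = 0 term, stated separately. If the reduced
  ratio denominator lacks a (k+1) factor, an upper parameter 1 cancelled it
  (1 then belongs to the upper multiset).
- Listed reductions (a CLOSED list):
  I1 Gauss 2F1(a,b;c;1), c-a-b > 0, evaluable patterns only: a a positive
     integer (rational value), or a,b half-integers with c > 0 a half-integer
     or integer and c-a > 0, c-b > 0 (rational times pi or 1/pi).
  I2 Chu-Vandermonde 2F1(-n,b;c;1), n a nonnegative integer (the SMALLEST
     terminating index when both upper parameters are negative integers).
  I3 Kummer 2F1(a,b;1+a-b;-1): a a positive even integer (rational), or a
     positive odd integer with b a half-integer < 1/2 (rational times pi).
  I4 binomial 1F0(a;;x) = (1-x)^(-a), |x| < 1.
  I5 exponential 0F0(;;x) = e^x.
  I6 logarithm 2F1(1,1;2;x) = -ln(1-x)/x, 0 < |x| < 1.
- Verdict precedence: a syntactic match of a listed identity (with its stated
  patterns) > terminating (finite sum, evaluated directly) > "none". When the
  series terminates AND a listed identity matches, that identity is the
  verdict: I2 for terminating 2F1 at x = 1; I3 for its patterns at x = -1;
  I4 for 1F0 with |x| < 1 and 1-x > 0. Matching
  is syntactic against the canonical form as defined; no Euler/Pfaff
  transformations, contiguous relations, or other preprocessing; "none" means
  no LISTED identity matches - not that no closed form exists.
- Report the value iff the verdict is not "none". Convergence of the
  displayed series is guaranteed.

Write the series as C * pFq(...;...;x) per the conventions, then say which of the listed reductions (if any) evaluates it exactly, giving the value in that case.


Reduced: x = -4/3, 2F2, upper = {-3, 5/4}, lower = {-4/5, -1/2}, C = 7/6. Verdict: terminating - upper parameter -3 makes this a finite sum (last index 3), evaluated exactly. Sum: 260603/324.

The tell: x = (-4/3) and the lower running product (C = 7/6) is a rising factorial.
Adjacent-term ratio: r(k) = (-4/3) * (k-3) (k+5/4) / [(k-4/5) (k-1/2) (k+1)] - rational in k, leading ratio (-4/3); with t_0 = 7/6, classification follows.


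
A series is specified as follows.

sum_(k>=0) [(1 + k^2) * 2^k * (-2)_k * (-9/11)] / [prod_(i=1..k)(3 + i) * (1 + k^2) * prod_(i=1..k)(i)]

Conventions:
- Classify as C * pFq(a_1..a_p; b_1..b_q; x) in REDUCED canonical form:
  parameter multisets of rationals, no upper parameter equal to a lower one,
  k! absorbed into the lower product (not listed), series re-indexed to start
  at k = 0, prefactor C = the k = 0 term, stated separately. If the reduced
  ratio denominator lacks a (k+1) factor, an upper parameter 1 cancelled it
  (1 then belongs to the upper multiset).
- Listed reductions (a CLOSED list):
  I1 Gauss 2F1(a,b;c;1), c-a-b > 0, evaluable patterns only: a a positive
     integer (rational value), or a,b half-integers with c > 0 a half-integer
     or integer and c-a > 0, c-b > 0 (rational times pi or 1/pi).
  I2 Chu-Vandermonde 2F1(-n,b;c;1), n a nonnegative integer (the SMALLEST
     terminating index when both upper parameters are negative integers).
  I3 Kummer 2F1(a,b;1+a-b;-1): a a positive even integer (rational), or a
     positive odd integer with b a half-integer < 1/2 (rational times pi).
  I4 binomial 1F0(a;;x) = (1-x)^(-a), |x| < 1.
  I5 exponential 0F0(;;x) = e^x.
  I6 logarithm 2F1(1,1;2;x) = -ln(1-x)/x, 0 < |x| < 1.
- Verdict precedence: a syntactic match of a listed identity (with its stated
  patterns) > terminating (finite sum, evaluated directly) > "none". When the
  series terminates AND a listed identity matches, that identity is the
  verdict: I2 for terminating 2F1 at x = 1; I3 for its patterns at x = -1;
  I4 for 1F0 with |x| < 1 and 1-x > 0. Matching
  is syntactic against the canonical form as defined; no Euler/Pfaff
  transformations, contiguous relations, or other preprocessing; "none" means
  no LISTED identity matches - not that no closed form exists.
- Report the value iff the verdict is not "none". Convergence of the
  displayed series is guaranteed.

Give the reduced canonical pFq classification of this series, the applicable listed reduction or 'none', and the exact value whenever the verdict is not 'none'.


Canonical form: C = -9/11 times 1F1 with upper {-2}, lower {4}, x = 2. Verdict: terminating. (-2)_k vanishes past k = 2, leaving a 3-term sum, computed directly. Value: -9/55.

Key observation: x = 2 and the lower running product (C = -9/11) is a rising factorial.
Term ratio: r(k) = 2 * (k-2) / [(k+4) (k+1)] - rational in k, leading ratio 2; with t_0 = -9/11, classification follows.


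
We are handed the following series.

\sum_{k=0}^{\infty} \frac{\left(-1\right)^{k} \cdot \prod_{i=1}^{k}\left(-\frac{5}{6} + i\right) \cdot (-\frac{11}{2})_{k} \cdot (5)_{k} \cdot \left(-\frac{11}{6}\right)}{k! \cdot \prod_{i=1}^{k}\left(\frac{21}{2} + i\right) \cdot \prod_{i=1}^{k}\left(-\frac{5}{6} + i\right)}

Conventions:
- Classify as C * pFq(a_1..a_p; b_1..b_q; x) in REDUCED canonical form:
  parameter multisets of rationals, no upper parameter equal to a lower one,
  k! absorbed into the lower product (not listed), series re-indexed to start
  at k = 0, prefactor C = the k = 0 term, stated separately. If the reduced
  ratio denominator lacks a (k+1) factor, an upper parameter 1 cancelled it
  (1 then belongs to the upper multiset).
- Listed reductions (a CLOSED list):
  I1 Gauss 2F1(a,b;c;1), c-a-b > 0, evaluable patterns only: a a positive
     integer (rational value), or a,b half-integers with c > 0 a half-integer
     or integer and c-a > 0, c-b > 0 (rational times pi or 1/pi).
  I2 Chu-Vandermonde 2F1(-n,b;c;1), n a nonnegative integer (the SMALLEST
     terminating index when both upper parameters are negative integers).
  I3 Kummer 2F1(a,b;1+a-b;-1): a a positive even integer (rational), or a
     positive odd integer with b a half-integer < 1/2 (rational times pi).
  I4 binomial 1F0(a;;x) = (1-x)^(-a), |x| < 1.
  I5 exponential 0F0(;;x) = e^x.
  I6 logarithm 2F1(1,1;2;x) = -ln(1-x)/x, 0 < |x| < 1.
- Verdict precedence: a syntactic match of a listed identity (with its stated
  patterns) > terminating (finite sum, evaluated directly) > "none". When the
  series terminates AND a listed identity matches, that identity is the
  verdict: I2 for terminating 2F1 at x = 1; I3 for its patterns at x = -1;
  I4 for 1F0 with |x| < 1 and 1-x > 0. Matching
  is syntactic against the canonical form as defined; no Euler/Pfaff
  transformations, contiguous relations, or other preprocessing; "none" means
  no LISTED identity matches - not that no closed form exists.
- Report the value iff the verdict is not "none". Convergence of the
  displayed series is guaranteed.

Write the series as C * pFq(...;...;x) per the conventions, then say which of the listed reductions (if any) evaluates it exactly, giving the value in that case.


x = -1 here; the reduced form reads 2F1, upper {-\frac{11}{2}, 5}, lower {\frac{23}{2}}, C = -\frac{11}{6}. Verdict: Kummer (I3) applies (x = -1; c = \frac{23}{2} equals 1+a-b for upper {-\frac{11}{2}, 5}: listed pattern). Sum: \left(-\frac{160044885}{33554432}\right) \cdot \pi.

Structural cue: from the first term -\frac{11}{6}: the lower running product (prefactor -11/6) is a rising factorial.
Step ratio: r(k) = -1 * (k-\frac{11}{2}) (k+5) / [(k+\frac{23}{2}) (k+1)] - rational in k, leading ratio -1; with t_0 = -\frac{11}{6}, classification follows.


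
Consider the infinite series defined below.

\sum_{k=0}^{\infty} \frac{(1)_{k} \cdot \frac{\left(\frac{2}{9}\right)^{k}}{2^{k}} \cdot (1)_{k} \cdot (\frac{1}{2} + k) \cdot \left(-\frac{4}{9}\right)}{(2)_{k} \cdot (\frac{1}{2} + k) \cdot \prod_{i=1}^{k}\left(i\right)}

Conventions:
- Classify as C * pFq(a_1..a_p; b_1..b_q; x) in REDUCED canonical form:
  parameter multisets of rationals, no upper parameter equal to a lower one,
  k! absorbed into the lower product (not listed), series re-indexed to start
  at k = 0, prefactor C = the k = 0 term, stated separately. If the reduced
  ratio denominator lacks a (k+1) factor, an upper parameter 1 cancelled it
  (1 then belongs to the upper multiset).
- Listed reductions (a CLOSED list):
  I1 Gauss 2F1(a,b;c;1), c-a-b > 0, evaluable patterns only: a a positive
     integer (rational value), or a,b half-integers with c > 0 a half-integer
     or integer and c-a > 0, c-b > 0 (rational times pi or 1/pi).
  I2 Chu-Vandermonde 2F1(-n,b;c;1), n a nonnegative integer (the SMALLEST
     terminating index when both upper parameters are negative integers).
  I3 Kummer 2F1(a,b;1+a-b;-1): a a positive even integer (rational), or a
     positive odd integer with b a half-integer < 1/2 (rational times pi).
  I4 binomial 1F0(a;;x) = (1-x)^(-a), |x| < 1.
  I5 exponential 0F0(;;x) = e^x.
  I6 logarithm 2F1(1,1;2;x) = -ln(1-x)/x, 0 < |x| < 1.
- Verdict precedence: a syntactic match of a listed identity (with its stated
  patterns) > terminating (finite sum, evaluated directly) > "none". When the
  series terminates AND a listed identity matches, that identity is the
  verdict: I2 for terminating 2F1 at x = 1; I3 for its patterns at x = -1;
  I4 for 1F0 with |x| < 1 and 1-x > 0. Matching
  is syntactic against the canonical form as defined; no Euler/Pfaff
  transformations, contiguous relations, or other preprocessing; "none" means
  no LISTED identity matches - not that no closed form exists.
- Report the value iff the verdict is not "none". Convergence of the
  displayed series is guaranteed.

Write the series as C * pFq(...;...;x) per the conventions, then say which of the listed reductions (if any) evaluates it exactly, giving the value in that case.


Prefactor -\frac{4}{9}, argument \frac{1}{9}: 2F1 with upper {1, 1} over lower {2}. Verdict: the I6 logarithm reduction fires (the logarithm: parameters (1,1;2), x = \frac{1}{9}). Exact value: 4 \cdot \ln\left(\frac{8}{9}\right).

Structural cue: x = \frac{1}{9} and the product of the first k integers (C = -4/9, x = 1/9) is k!.
Ratio: r(k) = \frac{1}{9} * (k+1) (k+1) / [(k+2) (k+1)] - rational; roots negated = parameters, x = \frac{1}{9}, C = -\frac{4}{9}.


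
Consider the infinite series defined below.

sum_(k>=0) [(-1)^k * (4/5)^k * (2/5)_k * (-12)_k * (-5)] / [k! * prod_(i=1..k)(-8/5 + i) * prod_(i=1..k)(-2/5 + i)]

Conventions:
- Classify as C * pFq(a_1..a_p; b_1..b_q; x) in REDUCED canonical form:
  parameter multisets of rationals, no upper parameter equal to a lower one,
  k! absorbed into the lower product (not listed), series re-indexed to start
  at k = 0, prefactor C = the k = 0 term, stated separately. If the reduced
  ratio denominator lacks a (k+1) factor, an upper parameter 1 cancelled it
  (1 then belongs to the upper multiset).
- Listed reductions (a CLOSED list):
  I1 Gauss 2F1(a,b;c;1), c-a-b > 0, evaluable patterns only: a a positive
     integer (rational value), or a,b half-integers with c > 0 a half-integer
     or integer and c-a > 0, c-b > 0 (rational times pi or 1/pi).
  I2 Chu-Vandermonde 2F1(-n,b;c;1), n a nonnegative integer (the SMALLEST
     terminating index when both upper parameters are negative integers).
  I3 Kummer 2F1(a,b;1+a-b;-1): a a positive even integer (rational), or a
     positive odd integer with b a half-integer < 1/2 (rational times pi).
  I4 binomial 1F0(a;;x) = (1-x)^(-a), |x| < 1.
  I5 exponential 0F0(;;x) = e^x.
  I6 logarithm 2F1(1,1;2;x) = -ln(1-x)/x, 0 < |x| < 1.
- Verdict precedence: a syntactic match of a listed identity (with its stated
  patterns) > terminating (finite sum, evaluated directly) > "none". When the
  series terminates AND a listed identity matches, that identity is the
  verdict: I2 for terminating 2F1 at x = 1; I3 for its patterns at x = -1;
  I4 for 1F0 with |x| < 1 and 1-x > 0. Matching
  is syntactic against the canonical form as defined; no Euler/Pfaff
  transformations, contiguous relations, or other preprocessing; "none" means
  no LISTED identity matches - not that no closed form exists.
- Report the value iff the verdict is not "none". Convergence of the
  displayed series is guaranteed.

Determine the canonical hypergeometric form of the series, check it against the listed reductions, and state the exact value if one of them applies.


At argument -4/5: a 2F2 with upper {-12, 2/5}, lower {-3/5, 3/5}, scaled by C = -5. Verdict: terminating - no listed pattern fits, but -12 in the upper list cuts the series at k = 12; direct evaluation. Value: 5590062252711065/2341762550127.

Key step: t_0 being -5, the lower running product (C = -5) is a rising factorial.
Consecutive-term ratio: r(k) = (-4/5) * (k-12) (k+2/5) / [(k-3/5) (k+3/5) (k+1)] - rational in k, leading ratio (-4/5); with t_0 = -5, classification follows.


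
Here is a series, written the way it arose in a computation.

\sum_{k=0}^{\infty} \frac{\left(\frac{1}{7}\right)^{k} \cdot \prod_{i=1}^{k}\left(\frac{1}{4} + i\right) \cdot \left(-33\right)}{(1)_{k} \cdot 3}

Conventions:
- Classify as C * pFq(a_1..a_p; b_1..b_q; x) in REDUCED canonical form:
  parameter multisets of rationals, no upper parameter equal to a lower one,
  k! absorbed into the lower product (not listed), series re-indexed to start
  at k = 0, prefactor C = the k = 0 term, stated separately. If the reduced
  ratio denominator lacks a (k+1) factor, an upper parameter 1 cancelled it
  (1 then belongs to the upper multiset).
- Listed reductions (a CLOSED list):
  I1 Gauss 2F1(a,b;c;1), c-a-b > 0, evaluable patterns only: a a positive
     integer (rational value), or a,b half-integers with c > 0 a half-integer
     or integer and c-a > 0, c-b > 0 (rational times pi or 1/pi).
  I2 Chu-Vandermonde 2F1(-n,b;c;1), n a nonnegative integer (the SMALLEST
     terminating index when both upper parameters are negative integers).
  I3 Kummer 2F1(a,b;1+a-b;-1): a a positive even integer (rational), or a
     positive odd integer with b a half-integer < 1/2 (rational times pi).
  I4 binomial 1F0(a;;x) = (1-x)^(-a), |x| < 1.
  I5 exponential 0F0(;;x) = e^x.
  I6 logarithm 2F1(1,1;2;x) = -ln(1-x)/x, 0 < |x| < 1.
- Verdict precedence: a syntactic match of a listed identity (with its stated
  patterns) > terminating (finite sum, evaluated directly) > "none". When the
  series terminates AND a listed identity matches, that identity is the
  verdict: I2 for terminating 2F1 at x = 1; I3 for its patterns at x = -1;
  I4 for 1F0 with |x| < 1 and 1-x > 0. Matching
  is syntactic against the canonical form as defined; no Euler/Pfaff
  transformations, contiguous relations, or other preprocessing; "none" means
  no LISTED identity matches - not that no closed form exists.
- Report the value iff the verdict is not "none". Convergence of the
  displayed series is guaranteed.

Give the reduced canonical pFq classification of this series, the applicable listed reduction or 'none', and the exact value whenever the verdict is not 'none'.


Reduced: x = \frac{1}{7}, 1F0, upper = {\frac{5}{4}}, lower = {-}, C = -11. Verdict: binomial (I4) matches (the 1F0 binomial series: exponent -5/4, x = \frac{1}{7}). Hence: \left(-11\right) \cdot \left(\frac{6}{7}\right)^{-\frac{5}{4}}.

First insight: from the first term -11: the running product (C = -11, x = 1/7) telescopes to a rising factorial.
Adjacent-term ratio: r(k) = \frac{1}{7} * (k+\frac{5}{4}) / [(k+1)] ; factor over Q: parameters, x = \frac{1}{7}, and C = -11.


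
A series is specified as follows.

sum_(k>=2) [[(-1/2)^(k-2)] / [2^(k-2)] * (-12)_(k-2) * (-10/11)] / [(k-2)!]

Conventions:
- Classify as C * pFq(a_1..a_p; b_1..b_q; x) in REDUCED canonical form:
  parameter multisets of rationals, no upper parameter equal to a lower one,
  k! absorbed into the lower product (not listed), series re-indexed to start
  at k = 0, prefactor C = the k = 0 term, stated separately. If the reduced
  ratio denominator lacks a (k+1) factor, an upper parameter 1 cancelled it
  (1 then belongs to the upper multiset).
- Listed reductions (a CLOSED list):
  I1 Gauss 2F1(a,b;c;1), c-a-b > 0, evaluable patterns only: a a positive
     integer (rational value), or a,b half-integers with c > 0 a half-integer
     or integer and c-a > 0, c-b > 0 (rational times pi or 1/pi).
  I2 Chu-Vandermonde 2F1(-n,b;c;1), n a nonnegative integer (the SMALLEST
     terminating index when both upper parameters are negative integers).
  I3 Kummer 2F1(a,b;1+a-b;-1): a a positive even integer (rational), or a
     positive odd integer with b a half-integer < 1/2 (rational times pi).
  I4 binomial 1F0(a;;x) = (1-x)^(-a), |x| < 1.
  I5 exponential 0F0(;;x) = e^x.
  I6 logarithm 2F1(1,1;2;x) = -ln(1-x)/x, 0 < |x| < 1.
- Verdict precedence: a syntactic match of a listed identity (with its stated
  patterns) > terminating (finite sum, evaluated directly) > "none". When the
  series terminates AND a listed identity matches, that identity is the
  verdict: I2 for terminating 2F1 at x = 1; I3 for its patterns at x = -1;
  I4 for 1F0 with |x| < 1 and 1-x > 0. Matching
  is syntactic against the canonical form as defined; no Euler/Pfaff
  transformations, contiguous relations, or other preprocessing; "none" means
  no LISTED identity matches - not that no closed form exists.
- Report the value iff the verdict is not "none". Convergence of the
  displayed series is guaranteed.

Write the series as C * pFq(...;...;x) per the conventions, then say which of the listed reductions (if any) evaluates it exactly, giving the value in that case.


Classification (C = -10/11): 1F0 with upper {-12}, lower {-}, argument x = -1/4. Verdict: the binomial series (I4) matches (the 1F0 binomial series: exponent 12, x = -1/4). Hence: -1220703125/92274688.

Structural cue: with t_0 = -10/11, the two k-th powers (C = -10/11, x = -1/4) combine into one argument.
Adjacent-term ratio: r(k) = (-1/4) * (k-12) / [(k+1)] - rational in k. x = (-1/4); t_0 = -10/11; negate the roots.


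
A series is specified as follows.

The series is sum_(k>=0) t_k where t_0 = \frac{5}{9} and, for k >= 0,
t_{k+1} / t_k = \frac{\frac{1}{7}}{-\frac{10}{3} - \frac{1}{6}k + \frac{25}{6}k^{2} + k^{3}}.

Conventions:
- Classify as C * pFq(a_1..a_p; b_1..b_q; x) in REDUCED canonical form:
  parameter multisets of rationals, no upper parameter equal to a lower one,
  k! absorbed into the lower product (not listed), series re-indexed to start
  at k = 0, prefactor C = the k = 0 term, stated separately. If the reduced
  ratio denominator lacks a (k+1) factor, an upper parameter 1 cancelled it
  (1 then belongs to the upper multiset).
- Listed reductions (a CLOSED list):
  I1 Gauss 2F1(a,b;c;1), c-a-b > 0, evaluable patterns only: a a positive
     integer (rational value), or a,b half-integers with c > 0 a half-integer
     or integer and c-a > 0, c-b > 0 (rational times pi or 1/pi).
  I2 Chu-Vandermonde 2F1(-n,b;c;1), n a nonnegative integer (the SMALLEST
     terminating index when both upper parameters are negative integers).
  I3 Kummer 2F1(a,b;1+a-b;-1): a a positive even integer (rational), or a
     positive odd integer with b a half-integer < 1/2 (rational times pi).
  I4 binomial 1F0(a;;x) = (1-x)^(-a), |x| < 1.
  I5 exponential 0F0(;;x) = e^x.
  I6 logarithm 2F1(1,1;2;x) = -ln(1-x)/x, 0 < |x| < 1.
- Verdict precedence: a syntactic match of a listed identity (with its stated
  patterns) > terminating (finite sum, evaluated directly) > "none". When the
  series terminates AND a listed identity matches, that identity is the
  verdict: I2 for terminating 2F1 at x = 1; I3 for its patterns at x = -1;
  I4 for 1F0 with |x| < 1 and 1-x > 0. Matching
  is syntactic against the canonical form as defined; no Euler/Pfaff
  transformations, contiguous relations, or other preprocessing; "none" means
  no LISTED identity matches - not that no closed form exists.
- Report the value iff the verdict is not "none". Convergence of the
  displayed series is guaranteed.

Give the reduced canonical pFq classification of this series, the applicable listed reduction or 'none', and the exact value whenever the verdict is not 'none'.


At argument \frac{1}{7}: a 0F2 with upper {-}, lower {-\frac{5}{6}, 4}, scaled by C = \frac{5}{9}. Verdict: none - this 0F2 at x = \frac{1}{7} matches no listed pattern, and upper {-} holds no stopper.

First insight: x = \frac{1}{7} and roots of the ratio polynomials (C = 5/9, x = 1/7) are the negated parameters.
Adjacent-term ratio: r(k) = \frac{1}{7} * 1 / [(k-\frac{5}{6}) (k+4) (k+1)] - poly over poly, x = \frac{1}{7} from leading terms; C = \frac{5}{9} at k = 0.


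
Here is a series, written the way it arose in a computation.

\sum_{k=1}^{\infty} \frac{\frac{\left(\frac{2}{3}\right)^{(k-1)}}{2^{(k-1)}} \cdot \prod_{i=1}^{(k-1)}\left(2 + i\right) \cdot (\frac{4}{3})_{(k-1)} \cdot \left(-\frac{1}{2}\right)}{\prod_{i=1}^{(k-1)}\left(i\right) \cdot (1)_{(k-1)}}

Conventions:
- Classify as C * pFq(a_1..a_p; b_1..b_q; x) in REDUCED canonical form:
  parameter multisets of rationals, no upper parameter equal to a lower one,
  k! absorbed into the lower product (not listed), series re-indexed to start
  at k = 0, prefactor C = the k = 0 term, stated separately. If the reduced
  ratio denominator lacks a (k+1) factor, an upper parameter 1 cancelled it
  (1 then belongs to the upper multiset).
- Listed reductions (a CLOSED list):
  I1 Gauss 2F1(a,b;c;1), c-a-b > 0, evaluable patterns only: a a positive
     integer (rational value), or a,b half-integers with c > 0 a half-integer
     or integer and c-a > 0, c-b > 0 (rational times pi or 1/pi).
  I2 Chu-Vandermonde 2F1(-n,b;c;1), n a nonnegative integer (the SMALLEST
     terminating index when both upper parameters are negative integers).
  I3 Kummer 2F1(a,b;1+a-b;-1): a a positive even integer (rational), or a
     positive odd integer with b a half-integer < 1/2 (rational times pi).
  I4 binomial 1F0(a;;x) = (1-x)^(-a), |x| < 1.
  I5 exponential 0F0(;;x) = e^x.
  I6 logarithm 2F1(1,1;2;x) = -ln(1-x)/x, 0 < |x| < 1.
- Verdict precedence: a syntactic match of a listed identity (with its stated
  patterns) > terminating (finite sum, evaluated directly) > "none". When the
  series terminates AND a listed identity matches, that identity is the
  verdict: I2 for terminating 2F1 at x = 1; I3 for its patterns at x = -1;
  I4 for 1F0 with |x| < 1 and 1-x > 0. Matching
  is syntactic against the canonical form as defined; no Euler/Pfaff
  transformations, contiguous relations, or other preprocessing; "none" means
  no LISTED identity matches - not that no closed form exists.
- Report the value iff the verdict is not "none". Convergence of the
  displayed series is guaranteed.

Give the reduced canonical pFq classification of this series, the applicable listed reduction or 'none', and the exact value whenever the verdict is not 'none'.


With C = -\frac{1}{2}: the canonical form is 2F1(\frac{4}{3}, 3; 1; \frac{1}{3}). Verdict: none (x = \frac{1}{3}): each listed identity misses the multisets {\frac{4}{3}, 3} ; {1}.

The tell: t_0 = -\frac{1}{2} here, and the two k-th powers (C = -1/2) combine into one argument.
Step ratio: r(k) = \frac{1}{3} * (k+\frac{4}{3}) (k+3) / [(k+1) (k+1)] - poly over poly, x = \frac{1}{3} from leading terms; C = -\frac{1}{2} at k = 0.


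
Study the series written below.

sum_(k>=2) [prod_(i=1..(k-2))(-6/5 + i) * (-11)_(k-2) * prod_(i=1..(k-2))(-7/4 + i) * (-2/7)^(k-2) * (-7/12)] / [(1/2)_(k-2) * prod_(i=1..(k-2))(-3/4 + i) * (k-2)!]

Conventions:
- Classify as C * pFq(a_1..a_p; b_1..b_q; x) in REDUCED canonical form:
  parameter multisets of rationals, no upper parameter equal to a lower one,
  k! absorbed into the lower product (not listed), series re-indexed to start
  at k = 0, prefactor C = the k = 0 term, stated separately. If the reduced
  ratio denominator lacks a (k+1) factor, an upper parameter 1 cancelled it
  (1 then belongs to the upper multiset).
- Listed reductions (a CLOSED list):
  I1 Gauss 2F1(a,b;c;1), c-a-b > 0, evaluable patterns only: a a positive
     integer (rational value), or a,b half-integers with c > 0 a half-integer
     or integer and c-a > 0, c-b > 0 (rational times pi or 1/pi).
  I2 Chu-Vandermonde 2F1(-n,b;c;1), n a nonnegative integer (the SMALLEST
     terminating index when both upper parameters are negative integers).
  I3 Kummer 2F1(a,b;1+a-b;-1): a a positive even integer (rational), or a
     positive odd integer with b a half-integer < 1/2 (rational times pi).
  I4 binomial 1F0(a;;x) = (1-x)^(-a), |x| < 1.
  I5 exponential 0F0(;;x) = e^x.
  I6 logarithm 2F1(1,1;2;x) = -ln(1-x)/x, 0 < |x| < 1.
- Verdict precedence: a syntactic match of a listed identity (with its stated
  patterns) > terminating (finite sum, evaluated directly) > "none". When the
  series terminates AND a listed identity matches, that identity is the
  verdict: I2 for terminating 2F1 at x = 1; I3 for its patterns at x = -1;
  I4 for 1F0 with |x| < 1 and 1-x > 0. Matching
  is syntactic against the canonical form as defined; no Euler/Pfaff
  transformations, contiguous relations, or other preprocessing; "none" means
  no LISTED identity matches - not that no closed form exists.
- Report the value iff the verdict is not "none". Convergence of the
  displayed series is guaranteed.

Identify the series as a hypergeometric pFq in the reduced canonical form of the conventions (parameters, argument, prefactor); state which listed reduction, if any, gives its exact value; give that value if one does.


The series (x = -2/7) is 3F2: upper {-11, -3/4, -1/5}, lower {1/4, 1/2}, prefactor -7/12. Verdict: terminating - upper parameter -11 makes this a finite sum (last index 11), evaluated exactly. Hence: -183422478981298743113621/55895853906997070312500.

The tell: t_0 = -7/12 here, and the running product (C = -7/12, x = -2/7) telescopes to a rising factorial.
Adjacent-term ratio: r(k) = (-2/7) * (k-11) (k-3/4) (k-1/5) / [(k+1/4) (k+1/2) (k+1)] - rational; roots negated = parameters, x = (-2/7), C = -7/12.


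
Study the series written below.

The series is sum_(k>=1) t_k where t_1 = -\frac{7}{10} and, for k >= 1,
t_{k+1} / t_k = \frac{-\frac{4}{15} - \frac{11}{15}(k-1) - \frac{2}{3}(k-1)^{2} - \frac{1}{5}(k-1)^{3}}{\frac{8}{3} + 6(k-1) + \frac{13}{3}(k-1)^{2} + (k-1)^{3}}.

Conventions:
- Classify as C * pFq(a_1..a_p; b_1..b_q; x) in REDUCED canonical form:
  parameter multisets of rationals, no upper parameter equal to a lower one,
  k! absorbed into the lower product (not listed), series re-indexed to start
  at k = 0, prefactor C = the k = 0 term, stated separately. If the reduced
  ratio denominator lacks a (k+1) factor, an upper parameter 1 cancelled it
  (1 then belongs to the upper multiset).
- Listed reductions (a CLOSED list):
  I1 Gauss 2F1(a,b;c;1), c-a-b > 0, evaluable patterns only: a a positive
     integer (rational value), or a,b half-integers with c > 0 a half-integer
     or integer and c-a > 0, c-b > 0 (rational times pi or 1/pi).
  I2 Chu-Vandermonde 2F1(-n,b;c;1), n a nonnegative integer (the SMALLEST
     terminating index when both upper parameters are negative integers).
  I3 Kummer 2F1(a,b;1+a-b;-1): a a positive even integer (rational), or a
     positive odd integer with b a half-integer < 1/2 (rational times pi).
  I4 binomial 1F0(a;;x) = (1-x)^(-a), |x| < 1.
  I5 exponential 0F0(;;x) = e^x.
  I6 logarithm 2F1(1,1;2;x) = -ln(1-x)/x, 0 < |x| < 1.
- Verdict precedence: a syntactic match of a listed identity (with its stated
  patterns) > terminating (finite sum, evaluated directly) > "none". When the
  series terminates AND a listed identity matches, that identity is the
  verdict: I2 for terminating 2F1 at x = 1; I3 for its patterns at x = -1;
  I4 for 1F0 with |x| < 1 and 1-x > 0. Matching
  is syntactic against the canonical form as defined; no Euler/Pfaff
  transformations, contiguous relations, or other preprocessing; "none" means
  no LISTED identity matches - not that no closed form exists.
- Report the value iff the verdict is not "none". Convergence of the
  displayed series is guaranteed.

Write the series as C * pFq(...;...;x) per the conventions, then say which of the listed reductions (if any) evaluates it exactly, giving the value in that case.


Reduced: x = -\frac{1}{5}, 2F1, upper = {1, 1}, lower = {2}, C = -\frac{7}{10}. Verdict: the logarithmic series (I6) matches (the logarithm: parameters (1,1;2), x = -\frac{1}{5}). Hence: \left(-\frac{7}{2}\right) \cdot \ln\left(\frac{6}{5}\right).

Structural cue: t_0 being -\frac{7}{10}, the expanded ratio factors over Q; C = -7/10, x = -1/5, roots give parameters.
Adjacent-term ratio: r(k) = -\frac{1}{5} * (k+1) (k+1) / [(k+2) (k+1)] - rational in k. x = -\frac{1}{5}; t_0 = -\frac{7}{10}; negate the roots.


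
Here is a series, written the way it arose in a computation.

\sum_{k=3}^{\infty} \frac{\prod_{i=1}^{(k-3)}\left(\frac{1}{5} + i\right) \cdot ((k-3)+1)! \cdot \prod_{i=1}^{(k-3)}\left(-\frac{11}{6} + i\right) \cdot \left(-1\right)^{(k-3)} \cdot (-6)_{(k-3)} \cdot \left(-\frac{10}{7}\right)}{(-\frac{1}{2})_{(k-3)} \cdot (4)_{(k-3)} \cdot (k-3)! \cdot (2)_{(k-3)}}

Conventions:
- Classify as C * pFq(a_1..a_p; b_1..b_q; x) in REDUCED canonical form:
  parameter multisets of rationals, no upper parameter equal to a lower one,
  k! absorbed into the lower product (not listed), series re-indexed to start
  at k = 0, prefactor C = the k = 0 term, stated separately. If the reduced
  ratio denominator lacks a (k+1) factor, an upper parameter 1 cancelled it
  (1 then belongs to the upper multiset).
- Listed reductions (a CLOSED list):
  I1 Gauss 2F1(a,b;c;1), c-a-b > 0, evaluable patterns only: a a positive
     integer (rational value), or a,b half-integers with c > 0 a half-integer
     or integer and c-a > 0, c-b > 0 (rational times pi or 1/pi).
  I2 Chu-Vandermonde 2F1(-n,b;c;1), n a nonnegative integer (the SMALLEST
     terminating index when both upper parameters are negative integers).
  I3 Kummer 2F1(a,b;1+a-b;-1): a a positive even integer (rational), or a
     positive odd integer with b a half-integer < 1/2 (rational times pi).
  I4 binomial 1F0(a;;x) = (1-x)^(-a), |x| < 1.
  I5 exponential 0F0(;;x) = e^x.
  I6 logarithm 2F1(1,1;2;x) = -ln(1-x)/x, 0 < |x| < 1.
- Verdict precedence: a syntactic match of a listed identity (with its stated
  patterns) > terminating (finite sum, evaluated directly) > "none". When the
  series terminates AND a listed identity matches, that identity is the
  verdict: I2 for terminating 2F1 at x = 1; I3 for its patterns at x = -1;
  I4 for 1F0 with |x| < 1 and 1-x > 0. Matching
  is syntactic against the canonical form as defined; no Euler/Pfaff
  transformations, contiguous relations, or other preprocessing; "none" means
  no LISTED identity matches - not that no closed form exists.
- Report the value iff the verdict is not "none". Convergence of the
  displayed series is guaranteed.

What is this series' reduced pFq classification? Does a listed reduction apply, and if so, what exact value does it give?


First insight: x = -1 and the running product (C = -10/7, x = -1) telescopes to a rising factorial.
Step ratio: r(k) = -1 * (k-6) (k-\frac{5}{6}) (k+\frac{6}{5}) / [(k-\frac{1}{2}) (k+4) (k+1)] - rational; roots negated = parameters, x = -1, C = -\frac{10}{7}.

x = -1 here; the reduced form reads 3F2, upper {-6, -\frac{5}{6}, \frac{6}{5}}, lower {-\frac{1}{2}, 4}, C = -\frac{10}{7}. Verdict: terminating - the sum ends at index 6 because -6 is a negative integer; exact evaluation follows. Sum: -\frac{11085377321}{1291696875}.


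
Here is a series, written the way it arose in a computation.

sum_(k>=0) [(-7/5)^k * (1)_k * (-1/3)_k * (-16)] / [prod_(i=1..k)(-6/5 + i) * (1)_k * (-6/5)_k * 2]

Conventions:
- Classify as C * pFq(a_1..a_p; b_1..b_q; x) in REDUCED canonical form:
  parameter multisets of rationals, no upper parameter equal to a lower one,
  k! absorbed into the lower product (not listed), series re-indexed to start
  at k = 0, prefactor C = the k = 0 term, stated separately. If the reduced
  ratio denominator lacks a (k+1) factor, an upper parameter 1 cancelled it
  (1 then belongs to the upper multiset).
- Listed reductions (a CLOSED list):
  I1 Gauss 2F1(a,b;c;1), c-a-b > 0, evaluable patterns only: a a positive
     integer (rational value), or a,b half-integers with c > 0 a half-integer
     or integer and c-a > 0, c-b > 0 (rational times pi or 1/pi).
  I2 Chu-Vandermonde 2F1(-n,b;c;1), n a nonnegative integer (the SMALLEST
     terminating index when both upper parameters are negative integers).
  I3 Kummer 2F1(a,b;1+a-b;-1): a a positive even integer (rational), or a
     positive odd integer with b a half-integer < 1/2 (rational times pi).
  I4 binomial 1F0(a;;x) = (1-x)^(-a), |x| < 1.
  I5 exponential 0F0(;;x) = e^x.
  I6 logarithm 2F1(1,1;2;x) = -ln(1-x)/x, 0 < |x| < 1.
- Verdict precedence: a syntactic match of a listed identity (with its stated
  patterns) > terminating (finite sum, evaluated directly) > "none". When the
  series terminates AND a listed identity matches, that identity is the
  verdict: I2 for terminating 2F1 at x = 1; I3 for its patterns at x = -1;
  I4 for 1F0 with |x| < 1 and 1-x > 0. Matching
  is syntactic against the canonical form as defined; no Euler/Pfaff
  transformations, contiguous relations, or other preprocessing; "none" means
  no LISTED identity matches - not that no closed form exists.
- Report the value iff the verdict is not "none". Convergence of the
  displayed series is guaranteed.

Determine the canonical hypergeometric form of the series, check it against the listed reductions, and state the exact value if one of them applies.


This is -8 * 2F2(-1/3, 1; -6/5, -1/5; -7/5) in reduced canonical form. Verdict: no listed reduction: x = -7/5 and upper {-1/3, 1} fail every I1-I6 pattern.

Key step: t_0 being -8, (1)_k (C = -8, x = -7/5) is k! itself.
Adjacent-term ratio: r(k) = (-7/5) * (k-1/3) (k+1) / [(k-6/5) (k-1/5) (k+1)] - rational in k. x = (-7/5); t_0 = -8; negate the roots.


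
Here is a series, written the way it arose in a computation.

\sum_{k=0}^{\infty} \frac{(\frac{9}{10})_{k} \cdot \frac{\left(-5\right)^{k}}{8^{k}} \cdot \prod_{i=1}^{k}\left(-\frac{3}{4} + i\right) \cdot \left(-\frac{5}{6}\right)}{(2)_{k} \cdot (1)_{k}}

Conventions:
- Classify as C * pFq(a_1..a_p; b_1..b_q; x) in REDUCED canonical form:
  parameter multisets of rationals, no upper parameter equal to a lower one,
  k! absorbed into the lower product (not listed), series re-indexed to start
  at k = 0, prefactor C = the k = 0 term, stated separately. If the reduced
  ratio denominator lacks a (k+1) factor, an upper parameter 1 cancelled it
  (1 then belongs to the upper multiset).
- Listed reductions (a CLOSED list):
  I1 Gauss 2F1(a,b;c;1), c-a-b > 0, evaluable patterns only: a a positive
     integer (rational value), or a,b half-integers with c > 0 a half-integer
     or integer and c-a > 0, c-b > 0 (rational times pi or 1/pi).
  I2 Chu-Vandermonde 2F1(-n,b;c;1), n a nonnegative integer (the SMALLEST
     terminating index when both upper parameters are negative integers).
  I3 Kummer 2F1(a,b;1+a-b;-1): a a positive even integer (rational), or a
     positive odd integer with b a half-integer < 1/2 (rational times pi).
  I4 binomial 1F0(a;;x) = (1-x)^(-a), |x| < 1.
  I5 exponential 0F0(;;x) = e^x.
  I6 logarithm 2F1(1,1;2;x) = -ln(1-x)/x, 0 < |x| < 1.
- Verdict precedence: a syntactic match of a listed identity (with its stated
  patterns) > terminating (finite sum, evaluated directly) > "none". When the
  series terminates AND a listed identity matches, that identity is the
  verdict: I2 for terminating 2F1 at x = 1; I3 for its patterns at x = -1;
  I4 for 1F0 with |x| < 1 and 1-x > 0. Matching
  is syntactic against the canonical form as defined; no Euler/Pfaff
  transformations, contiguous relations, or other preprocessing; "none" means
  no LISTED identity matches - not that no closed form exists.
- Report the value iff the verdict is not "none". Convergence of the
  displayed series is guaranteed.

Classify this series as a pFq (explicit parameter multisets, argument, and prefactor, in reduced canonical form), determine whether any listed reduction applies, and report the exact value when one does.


With C = -\frac{5}{6}: the canonical form is 2F1(\frac{1}{4}, \frac{9}{10}; 2; -\frac{5}{8}). Verdict: none - at argument -\frac{5}{8} the multisets {\frac{1}{4}, \frac{9}{10}} ; {2} match no listed identity.

The tell: t_0 = -\frac{5}{6} here, and (1)_k (prefactor -5/6) is k! itself.
Adjacent-term ratio: r(k) = -\frac{5}{8} * (k+\frac{1}{4}) (k+\frac{9}{10}) / [(k+2) (k+1)] - rational; roots negated = parameters, x = -\frac{5}{8}, C = -\frac{5}{6}.
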